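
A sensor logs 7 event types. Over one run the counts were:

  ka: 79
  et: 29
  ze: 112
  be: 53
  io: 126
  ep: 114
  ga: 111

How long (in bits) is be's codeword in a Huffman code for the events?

Huffman merges, smallest pair first:
merge et(29) and be(53): 82
merge ka(79) and 82: 161
merge ga(111) and ze(112): 223
merge ep(114) and io(126): 240
merge 161 and 223: 384
merge 240 and 384: 624
The subtree containing be is merged 4 times, so code length = 4.

4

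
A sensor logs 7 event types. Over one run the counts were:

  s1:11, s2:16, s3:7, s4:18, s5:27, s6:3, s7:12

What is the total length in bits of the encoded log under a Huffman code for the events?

Greedily combine the two least-frequent nodes:
merge s6(3) and s3(7): 10
merge 10 and s1(11): 21
merge s7(12) and s2(16): 28
merge s4(18) and 21: 39
merge s5(27) and 28: 55
merge 39 and 55: 94
The encoded length is the sum of every internal node's weight: 10 + 21 + 28 + 39 + 55 + 94 = 247 bits.

247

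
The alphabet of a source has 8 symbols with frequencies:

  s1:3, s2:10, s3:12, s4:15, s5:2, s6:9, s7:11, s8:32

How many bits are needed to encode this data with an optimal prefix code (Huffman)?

254

Greedily combine the two least-frequent nodes:
s5(2) + s1(3) → 5
5 + s6(9) → 14
s2(10) + s7(11) → 21
s3(12) + 14 → 26
s4(15) + 21 → 36
26 + s8(32) → 58
36 + 58 → 94
Each symbol's bit-cost is frequency × depth; summing gives 254 bits (equivalently 5 + 14 + 21 + 26 + 36 + 58 + 94).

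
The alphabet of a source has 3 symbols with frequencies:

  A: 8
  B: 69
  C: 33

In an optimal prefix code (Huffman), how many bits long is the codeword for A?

2

Huffman merges, smallest pair first:
A(8) + C(33) → 41
41 + B(69) → 110
The subtree containing A is merged 2 times, so code length = 2.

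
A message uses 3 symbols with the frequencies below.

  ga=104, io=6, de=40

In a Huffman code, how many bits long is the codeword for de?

2

Build the tree from the bottom:
merge io(6) and de(40): 46
merge 46 and ga(104): 150
de sits 2 levels below the root, so its codeword is 2 bits.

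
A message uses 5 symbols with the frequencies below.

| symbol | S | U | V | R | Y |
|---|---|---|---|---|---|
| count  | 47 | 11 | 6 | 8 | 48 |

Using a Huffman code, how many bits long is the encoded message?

231

Greedily combine the two least-frequent nodes:
V(6) + R(8) → 14
U(11) + 14 → 25
25 + S(47) → 72
Y(48) + 72 → 120
Each symbol's bit-cost is frequency × depth; summing gives 231 bits (equivalently 14 + 25 + 72 + 120).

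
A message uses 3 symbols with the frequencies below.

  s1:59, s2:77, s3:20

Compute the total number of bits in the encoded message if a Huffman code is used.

235

Merge the two smallest weights repeatedly:
s3(20) + s1(59) → 79
s2(77) + 79 → 156
The encoded length is the sum of every internal node's weight: 79 + 156 = 235 bits.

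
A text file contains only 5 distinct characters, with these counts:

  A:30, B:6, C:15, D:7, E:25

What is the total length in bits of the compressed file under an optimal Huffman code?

177

Merge the two smallest weights repeatedly:
merge B(6) and D(7): 13
merge 13 and C(15): 28
merge E(25) and 28: 53
merge A(30) and 53: 83
Total encoded bits = sum of merged weights = 13 + 28 + 53 + 83 = 177.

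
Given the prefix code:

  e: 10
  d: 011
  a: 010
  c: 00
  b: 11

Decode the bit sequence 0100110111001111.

Read left to right; each codeword is recognised as soon as it completes (prefix code):
  010→a | 011→d | 011→d | 10→e | 011→d | 11→b
Decoded message: addedb

addedb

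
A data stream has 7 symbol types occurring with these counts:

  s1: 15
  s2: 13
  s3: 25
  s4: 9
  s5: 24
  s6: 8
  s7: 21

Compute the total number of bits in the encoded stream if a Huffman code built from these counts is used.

Merge the two smallest weights repeatedly:
combine s6(8), s4(9) → 17
combine s2(13), s1(15) → 28
combine 17, s7(21) → 38
combine s5(24), s3(25) → 49
combine 28, 38 → 66
combine 49, 66 → 115
Each symbol's bit-cost is frequency × depth; summing gives 313 bits (equivalently 17 + 28 + 38 + 49 + 66 + 115).

313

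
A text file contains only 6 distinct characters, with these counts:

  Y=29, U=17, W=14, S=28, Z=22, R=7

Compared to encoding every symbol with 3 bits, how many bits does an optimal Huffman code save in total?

58

Fixed-length: 3 bits × 117 symbols = 351 bits.
Huffman merges:
merge R(7) and W(14): 21
merge U(17) and 21: 38
merge Z(22) and S(28): 50
merge Y(29) and 38: 67
merge 50 and 67: 117
Huffman total = 21 + 38 + 50 + 67 + 117 = 293 bits.
Saving = 351 − 293 = 58 bits.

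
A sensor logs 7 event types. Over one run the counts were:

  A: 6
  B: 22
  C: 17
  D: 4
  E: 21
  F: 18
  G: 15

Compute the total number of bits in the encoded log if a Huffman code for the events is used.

Merge the two smallest weights repeatedly:
combine D(4), A(6) → 10
combine 10, G(15) → 25
combine C(17), F(18) → 35
combine E(21), B(22) → 43
combine 25, 35 → 60
combine 43, 60 → 103
The encoded length is the sum of every internal node's weight: 10 + 25 + 35 + 43 + 60 + 103 = 276 bits.

276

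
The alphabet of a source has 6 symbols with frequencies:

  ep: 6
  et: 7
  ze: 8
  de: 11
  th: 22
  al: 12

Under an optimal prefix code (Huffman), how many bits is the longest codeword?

3

Merge the two lowest-weight nodes at each step:
ep(6) + et(7) → 13
ze(8) + de(11) → 19
al(12) + 13 → 25
19 + th(22) → 41
25 + 41 → 66
The first pair merged (ep, et) ends up deepest, at depth 3.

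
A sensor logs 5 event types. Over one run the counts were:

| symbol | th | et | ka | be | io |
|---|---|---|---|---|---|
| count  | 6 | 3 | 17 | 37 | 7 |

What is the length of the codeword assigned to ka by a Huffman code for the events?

2

Build the tree from the bottom:
merge et(3) and th(6): 9
merge io(7) and 9: 16
merge 16 and ka(17): 33
merge 33 and be(37): 70
ka sits 2 levels below the root, so its codeword is 2 bits.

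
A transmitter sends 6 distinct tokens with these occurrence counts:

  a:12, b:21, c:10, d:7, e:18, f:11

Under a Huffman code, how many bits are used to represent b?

2

Huffman merges, smallest pair first:
d(7) + c(10) → 17
f(11) + a(12) → 23
17 + e(18) → 35
b(21) + 23 → 44
35 + 44 → 79
b sits 2 levels below the root, so its codeword is 2 bits.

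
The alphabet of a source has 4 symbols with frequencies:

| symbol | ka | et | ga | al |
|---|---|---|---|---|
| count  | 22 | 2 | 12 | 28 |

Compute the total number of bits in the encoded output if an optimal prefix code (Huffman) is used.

114

Greedily combine the two least-frequent nodes:
et(2) + ga(12) → 14
14 + ka(22) → 36
al(28) + 36 → 64
Total encoded bits = sum of merged weights = 14 + 36 + 64 = 114.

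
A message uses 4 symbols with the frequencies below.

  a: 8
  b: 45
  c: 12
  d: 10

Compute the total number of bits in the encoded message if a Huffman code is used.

Greedily combine the two least-frequent nodes:
combine a(8), d(10) → 18
combine c(12), 18 → 30
combine 30, b(45) → 75
Total encoded bits = sum of merged weights = 18 + 30 + 75 = 123.

123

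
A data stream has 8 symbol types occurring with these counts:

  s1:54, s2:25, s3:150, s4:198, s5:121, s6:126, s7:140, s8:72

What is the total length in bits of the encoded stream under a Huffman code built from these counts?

2539

Build the Huffman tree bottom-up:
combine s2(25), s1(54) → 79
combine s8(72), 79 → 151
combine s5(121), s6(126) → 247
combine s7(140), s3(150) → 290
combine 151, s4(198) → 349
combine 247, 290 → 537
combine 349, 537 → 886
Each symbol's bit-cost is frequency × depth; summing gives 2539 bits (equivalently 79 + 151 + 247 + 290 + 349 + 537 + 886).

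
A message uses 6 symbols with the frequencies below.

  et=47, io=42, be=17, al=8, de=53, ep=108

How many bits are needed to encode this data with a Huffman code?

634

Merge the two smallest weights repeatedly:
al(8) + be(17) → 25
25 + io(42) → 67
et(47) + de(53) → 100
67 + 100 → 167
ep(108) + 167 → 275
Each symbol's bit-cost is frequency × depth; summing gives 634 bits (equivalently 25 + 67 + 100 + 167 + 275).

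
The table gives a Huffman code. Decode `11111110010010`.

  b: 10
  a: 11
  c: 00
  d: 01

Read left to right; each codeword is recognised as soon as it completes (prefix code):
  11→a | 11→a | 11→a | 10→b | 01→d | 00→c | 10→b
Decoded message: aaabdcb

aaabdcb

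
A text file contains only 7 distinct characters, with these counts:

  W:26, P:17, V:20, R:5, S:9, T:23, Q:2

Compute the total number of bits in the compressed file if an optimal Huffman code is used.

Greedily combine the two least-frequent nodes:
combine Q(2), R(5) → 7
combine 7, S(9) → 16
combine 16, P(17) → 33
combine V(20), T(23) → 43
combine W(26), 33 → 59
combine 43, 59 → 102
The encoded length is the sum of every internal node's weight: 7 + 16 + 33 + 43 + 59 + 102 = 260 bits.

260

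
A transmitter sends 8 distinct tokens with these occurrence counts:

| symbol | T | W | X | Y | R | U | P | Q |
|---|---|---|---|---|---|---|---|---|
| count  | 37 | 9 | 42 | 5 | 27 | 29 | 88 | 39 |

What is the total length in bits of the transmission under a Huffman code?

Build the Huffman tree bottom-up:
merge Y(5) and W(9): 14
merge 14 and R(27): 41
merge U(29) and T(37): 66
merge Q(39) and 41: 80
merge X(42) and 66: 108
merge 80 and P(88): 168
merge 108 and 168: 276
Total encoded bits = sum of merged weights = 14 + 41 + 66 + 80 + 108 + 168 + 276 = 753.

753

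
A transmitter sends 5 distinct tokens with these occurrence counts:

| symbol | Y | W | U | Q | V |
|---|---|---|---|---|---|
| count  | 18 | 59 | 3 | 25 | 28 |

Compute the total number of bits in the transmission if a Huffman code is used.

274

Merge the two smallest weights repeatedly:
combine U(3), Y(18) → 21
combine 21, Q(25) → 46
combine V(28), 46 → 74
combine W(59), 74 → 133
Total encoded bits = sum of merged weights = 21 + 46 + 74 + 133 = 274.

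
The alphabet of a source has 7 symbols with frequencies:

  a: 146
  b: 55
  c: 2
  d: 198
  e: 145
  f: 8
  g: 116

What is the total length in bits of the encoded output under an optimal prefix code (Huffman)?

Merge the two smallest weights repeatedly:
c(2) + f(8) → 10
10 + b(55) → 65
65 + g(116) → 181
e(145) + a(146) → 291
181 + d(198) → 379
291 + 379 → 670
Each symbol's bit-cost is frequency × depth; summing gives 1596 bits (equivalently 10 + 65 + 181 + 291 + 379 + 670).

1596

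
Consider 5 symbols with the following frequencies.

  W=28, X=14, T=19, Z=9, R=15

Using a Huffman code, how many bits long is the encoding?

Build the Huffman tree bottom-up:
combine Z(9), X(14) → 23
combine R(15), T(19) → 34
combine 23, W(28) → 51
combine 34, 51 → 85
The encoded length is the sum of every internal node's weight: 23 + 34 + 51 + 85 = 193 bits.

193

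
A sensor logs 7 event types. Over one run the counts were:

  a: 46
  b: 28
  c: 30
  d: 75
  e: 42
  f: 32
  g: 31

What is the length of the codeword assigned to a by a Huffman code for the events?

Build the tree from the bottom:
combine b(28), c(30) → 58
combine g(31), f(32) → 63
combine e(42), a(46) → 88
combine 58, 63 → 121
combine d(75), 88 → 163
combine 121, 163 → 284
The subtree containing a is merged 3 times, so code length = 3.

3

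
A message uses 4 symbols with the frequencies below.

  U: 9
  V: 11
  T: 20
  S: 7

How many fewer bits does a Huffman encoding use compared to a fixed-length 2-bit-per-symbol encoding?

Fixed-length: 2 bits × 47 symbols = 94 bits.
Huffman merges:
S(7) + U(9) → 16
V(11) + 16 → 27
T(20) + 27 → 47
Huffman total = 16 + 27 + 47 = 90 bits.
Saving = 94 − 90 = 4 bits.

4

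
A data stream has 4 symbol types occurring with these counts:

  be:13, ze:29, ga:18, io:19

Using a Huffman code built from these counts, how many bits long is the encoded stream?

158

Greedily combine the two least-frequent nodes:
combine be(13), ga(18) → 31
combine io(19), ze(29) → 48
combine 31, 48 → 79
Total encoded bits = sum of merged weights = 31 + 48 + 79 = 158.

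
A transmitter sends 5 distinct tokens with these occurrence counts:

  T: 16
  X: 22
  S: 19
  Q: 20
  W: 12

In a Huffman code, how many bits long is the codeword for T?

3

Repeatedly merge the two smallest:
merge W(12) and T(16): 28
merge S(19) and Q(20): 39
merge X(22) and 28: 50
merge 39 and 50: 89
T sits 3 levels below the root, so its codeword is 3 bits.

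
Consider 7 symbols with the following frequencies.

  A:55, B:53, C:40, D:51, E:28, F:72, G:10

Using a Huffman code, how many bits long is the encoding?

Greedily combine the two least-frequent nodes:
combine G(10), E(28) → 38
combine 38, C(40) → 78
combine D(51), B(53) → 104
combine A(55), F(72) → 127
combine 78, 104 → 182
combine 127, 182 → 309
Total encoded bits = sum of merged weights = 38 + 78 + 104 + 127 + 182 + 309 = 838.

838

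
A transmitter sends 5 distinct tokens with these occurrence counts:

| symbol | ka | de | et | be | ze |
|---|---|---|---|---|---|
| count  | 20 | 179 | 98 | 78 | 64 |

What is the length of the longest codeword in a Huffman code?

4

Merge the two lowest-weight nodes at each step:
merge ka(20) and ze(64): 84
merge be(78) and 84: 162
merge et(98) and 162: 260
merge de(179) and 260: 439
Maximum depth reached is 4.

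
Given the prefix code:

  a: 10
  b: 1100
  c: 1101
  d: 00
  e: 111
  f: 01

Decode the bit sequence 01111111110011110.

Read left to right; each codeword is recognised as soon as it completes (prefix code):
  01→f | 111→e | 111→e | 1100→b | 111→e | 10→a
Decoded message: feebea

feebea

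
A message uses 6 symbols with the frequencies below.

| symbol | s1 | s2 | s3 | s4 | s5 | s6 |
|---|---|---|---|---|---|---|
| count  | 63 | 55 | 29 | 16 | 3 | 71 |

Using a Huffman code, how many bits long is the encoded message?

Greedily combine the two least-frequent nodes:
merge s5(3) and s4(16): 19
merge 19 and s3(29): 48
merge 48 and s2(55): 103
merge s1(63) and s6(71): 134
merge 103 and 134: 237
Each symbol's bit-cost is frequency × depth; summing gives 541 bits (equivalently 19 + 48 + 103 + 134 + 237).

541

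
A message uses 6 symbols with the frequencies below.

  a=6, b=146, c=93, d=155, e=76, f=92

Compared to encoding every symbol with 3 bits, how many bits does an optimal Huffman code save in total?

312

Fixed-length: 3 bits × 568 symbols = 1704 bits.
Huffman merges:
merge a(6) and e(76): 82
merge 82 and f(92): 174
merge c(93) and b(146): 239
merge d(155) and 174: 329
merge 239 and 329: 568
Huffman total = 82 + 174 + 239 + 329 + 568 = 1392 bits.
Saving = 1704 − 1392 = 312 bits.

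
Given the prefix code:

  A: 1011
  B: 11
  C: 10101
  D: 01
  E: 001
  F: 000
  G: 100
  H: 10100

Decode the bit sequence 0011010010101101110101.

EHCAC

Read left to right; each codeword is recognised as soon as it completes (prefix code):
  001→E | 10100→H | 10101→C | 1011→A | 10101→C
Decoded message: EHCAC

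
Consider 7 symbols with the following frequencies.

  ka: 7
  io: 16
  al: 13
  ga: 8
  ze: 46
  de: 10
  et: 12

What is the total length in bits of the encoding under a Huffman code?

Build the Huffman tree bottom-up:
merge ka(7) and ga(8): 15
merge de(10) and et(12): 22
merge al(13) and 15: 28
merge io(16) and 22: 38
merge 28 and 38: 66
merge ze(46) and 66: 112
Each symbol's bit-cost is frequency × depth; summing gives 281 bits (equivalently 15 + 22 + 28 + 38 + 66 + 112).

281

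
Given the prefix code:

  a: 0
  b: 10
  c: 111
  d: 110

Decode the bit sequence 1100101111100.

Read left to right; each codeword is recognised as soon as it completes (prefix code):
  110→d | 0→a | 10→b | 111→c | 110→d | 0→a
Decoded message: dabcda

dabcda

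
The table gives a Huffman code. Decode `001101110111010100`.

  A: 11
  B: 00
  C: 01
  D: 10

BACACACCB

Read left to right; each codeword is recognised as soon as it completes (prefix code):
  00→B | 11→A | 01→C | 11→A | 01→C | 11→A | 01→C | 01→C | 00→B
Decoded message: BACACACCB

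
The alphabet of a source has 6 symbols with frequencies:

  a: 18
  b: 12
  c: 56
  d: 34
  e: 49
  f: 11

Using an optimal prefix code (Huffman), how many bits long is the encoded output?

Greedily combine the two least-frequent nodes:
combine f(11), b(12) → 23
combine a(18), 23 → 41
combine d(34), 41 → 75
combine e(49), c(56) → 105
combine 75, 105 → 180
Total encoded bits = sum of merged weights = 23 + 41 + 75 + 105 + 180 = 424.

424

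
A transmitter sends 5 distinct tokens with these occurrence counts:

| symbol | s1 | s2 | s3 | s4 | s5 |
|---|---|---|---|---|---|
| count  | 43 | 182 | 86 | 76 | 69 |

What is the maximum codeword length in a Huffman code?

Merge the two lowest-weight nodes at each step:
s1(43) + s5(69) → 112
s4(76) + s3(86) → 162
112 + 162 → 274
s2(182) + 274 → 456
Maximum depth reached is 3.

3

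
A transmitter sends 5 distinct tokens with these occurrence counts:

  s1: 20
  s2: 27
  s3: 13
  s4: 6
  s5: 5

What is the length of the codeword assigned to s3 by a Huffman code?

3

Huffman merges, smallest pair first:
combine s5(5), s4(6) → 11
combine 11, s3(13) → 24
combine s1(20), 24 → 44
combine s2(27), 44 → 71
s3 sits 3 levels below the root, so its codeword is 3 bits.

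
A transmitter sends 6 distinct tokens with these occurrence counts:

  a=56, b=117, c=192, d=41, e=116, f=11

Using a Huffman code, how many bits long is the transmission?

1226

Build the Huffman tree bottom-up:
merge f(11) and d(41): 52
merge 52 and a(56): 108
merge 108 and e(116): 224
merge b(117) and c(192): 309
merge 224 and 309: 533
Each symbol's bit-cost is frequency × depth; summing gives 1226 bits (equivalently 52 + 108 + 224 + 309 + 533).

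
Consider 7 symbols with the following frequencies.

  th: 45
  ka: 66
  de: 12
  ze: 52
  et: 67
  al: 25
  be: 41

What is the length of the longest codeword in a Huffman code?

Merge the two lowest-weight nodes at each step:
de(12) + al(25) → 37
37 + be(41) → 78
th(45) + ze(52) → 97
ka(66) + et(67) → 133
78 + 97 → 175
133 + 175 → 308
Maximum depth reached is 4.

4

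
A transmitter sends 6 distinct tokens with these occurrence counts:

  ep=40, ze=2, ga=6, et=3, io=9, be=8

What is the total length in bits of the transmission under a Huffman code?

129

Build the Huffman tree bottom-up:
ze(2) + et(3) → 5
5 + ga(6) → 11
be(8) + io(9) → 17
11 + 17 → 28
28 + ep(40) → 68
Total encoded bits = sum of merged weights = 5 + 11 + 17 + 28 + 68 = 129.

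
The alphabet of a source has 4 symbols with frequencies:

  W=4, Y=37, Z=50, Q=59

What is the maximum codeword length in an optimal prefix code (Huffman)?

3

Merge the two lowest-weight nodes at each step:
merge W(4) and Y(37): 41
merge 41 and Z(50): 91
merge Q(59) and 91: 150
Maximum depth reached is 3.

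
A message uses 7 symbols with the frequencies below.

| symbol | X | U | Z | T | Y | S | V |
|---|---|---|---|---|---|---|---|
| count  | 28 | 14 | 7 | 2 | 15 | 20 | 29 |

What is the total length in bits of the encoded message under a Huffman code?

Greedily combine the two least-frequent nodes:
combine T(2), Z(7) → 9
combine 9, U(14) → 23
combine Y(15), S(20) → 35
combine 23, X(28) → 51
combine V(29), 35 → 64
combine 51, 64 → 115
Total encoded bits = sum of merged weights = 9 + 23 + 35 + 51 + 64 + 115 = 297.

297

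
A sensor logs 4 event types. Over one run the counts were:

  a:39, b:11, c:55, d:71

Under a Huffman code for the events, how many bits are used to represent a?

3

Huffman merges, smallest pair first:
merge b(11) and a(39): 50
merge 50 and c(55): 105
merge d(71) and 105: 176
The subtree containing a is merged 3 times, so code length = 3.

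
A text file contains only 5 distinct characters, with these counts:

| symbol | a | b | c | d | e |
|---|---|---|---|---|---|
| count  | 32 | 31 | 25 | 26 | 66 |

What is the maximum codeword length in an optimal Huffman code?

3

Merge the two lowest-weight nodes at each step:
merge c(25) and d(26): 51
merge b(31) and a(32): 63
merge 51 and 63: 114
merge e(66) and 114: 180
Maximum depth reached is 3.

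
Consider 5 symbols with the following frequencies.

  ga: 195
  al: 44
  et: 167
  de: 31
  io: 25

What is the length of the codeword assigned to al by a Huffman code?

3

Huffman merges, smallest pair first:
io(25) + de(31) → 56
al(44) + 56 → 100
100 + et(167) → 267
ga(195) + 267 → 462
al's leaf is at depth 3, giving a 3-bit codeword.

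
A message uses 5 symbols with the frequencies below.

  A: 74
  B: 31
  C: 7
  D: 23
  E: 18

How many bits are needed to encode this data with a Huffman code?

305

Greedily combine the two least-frequent nodes:
combine C(7), E(18) → 25
combine D(23), 25 → 48
combine B(31), 48 → 79
combine A(74), 79 → 153
The encoded length is the sum of every internal node's weight: 25 + 48 + 79 + 153 = 305 bits.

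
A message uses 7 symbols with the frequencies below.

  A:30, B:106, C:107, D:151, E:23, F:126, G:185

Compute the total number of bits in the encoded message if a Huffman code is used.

1901

Greedily combine the two least-frequent nodes:
merge E(23) and A(30): 53
merge 53 and B(106): 159
merge C(107) and F(126): 233
merge D(151) and 159: 310
merge G(185) and 233: 418
merge 310 and 418: 728
Each symbol's bit-cost is frequency × depth; summing gives 1901 bits (equivalently 53 + 159 + 233 + 310 + 418 + 728).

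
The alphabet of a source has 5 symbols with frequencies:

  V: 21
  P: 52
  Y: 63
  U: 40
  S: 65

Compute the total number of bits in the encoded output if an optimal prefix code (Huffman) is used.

Merge the two smallest weights repeatedly:
combine V(21), U(40) → 61
combine P(52), 61 → 113
combine Y(63), S(65) → 128
combine 113, 128 → 241
The encoded length is the sum of every internal node's weight: 61 + 113 + 128 + 241 = 543 bits.

543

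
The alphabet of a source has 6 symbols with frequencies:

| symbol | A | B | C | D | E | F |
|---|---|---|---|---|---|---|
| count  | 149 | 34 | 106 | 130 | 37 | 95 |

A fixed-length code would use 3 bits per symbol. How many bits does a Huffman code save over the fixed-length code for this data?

314

Fixed-length: 3 bits × 551 symbols = 1653 bits.
Huffman merges:
B(34) + E(37) → 71
71 + F(95) → 166
C(106) + D(130) → 236
A(149) + 166 → 315
236 + 315 → 551
Huffman total = 71 + 166 + 236 + 315 + 551 = 1339 bits.
Saving = 1653 − 1339 = 314 bits.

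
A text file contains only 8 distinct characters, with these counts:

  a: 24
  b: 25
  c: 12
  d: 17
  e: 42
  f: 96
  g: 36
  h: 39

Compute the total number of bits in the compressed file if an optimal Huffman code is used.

806

Build the Huffman tree bottom-up:
combine c(12), d(17) → 29
combine a(24), b(25) → 49
combine 29, g(36) → 65
combine h(39), e(42) → 81
combine 49, 65 → 114
combine 81, f(96) → 177
combine 114, 177 → 291
The encoded length is the sum of every internal node's weight: 29 + 49 + 65 + 81 + 114 + 177 + 291 = 806 bits.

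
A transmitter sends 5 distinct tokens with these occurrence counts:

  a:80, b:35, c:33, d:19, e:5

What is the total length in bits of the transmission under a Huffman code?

345

Greedily combine the two least-frequent nodes:
merge e(5) and d(19): 24
merge 24 and c(33): 57
merge b(35) and 57: 92
merge a(80) and 92: 172
Total encoded bits = sum of merged weights = 24 + 57 + 92 + 172 = 345.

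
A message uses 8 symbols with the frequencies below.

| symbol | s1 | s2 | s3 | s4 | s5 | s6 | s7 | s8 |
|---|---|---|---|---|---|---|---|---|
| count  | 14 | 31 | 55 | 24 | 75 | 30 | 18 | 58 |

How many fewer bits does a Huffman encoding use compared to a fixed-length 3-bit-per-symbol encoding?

Fixed-length: 3 bits × 305 symbols = 915 bits.
Huffman merges:
s1(14) + s7(18) → 32
s4(24) + s6(30) → 54
s2(31) + 32 → 63
54 + s3(55) → 109
s8(58) + 63 → 121
s5(75) + 109 → 184
121 + 184 → 305
Huffman total = 32 + 54 + 63 + 109 + 121 + 184 + 305 = 868 bits.
Saving = 915 − 868 = 47 bits.

47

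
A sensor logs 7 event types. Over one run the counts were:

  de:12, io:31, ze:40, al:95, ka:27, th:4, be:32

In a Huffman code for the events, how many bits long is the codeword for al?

1

Huffman merges, smallest pair first:
merge th(4) and de(12): 16
merge 16 and ka(27): 43
merge io(31) and be(32): 63
merge ze(40) and 43: 83
merge 63 and 83: 146
merge al(95) and 146: 241
al is merged only at the final step, so code length = 1.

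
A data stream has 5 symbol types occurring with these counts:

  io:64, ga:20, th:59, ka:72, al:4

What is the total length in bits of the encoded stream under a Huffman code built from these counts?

Merge the two smallest weights repeatedly:
al(4) + ga(20) → 24
24 + th(59) → 83
io(64) + ka(72) → 136
83 + 136 → 219
Total encoded bits = sum of merged weights = 24 + 83 + 136 + 219 = 462.

462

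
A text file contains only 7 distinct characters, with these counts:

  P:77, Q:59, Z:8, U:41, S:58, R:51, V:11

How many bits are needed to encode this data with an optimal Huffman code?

798

Greedily combine the two least-frequent nodes:
merge Z(8) and V(11): 19
merge 19 and U(41): 60
merge R(51) and S(58): 109
merge Q(59) and 60: 119
merge P(77) and 109: 186
merge 119 and 186: 305
The encoded length is the sum of every internal node's weight: 19 + 60 + 109 + 119 + 186 + 305 = 798 bits.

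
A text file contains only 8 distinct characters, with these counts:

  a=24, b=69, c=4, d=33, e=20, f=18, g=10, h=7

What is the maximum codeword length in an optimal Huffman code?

Merge the two lowest-weight nodes at each step:
merge c(4) and h(7): 11
merge g(10) and 11: 21
merge f(18) and e(20): 38
merge 21 and a(24): 45
merge d(33) and 38: 71
merge 45 and b(69): 114
merge 71 and 114: 185
Maximum depth reached is 5.

5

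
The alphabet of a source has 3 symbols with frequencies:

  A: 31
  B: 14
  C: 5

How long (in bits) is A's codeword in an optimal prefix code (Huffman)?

Build the tree from the bottom:
merge C(5) and B(14): 19
merge 19 and A(31): 50
A is a child of the root — depth 1, so its codeword is a single bit.

1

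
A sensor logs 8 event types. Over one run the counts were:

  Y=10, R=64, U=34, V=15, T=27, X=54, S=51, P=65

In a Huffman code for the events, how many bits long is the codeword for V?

5

Repeatedly merge the two smallest:
combine Y(10), V(15) → 25
combine 25, T(27) → 52
combine U(34), S(51) → 85
combine 52, X(54) → 106
combine R(64), P(65) → 129
combine 85, 106 → 191
combine 129, 191 → 320
V's leaf is at depth 5, giving a 5-bit codeword.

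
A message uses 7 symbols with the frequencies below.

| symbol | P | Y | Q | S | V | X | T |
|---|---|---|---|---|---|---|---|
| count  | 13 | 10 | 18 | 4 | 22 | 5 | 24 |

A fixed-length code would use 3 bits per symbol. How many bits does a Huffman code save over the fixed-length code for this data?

37

Fixed-length: 3 bits × 96 symbols = 288 bits.
Huffman merges:
combine S(4), X(5) → 9
combine 9, Y(10) → 19
combine P(13), Q(18) → 31
combine 19, V(22) → 41
combine T(24), 31 → 55
combine 41, 55 → 96
Huffman total = 9 + 19 + 31 + 41 + 55 + 96 = 251 bits.
Saving = 288 − 251 = 37 bits.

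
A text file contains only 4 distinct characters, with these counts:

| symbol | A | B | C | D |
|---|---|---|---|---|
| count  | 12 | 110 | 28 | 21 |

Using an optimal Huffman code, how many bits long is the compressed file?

265

Build the Huffman tree bottom-up:
combine A(12), D(21) → 33
combine C(28), 33 → 61
combine 61, B(110) → 171
Each symbol's bit-cost is frequency × depth; summing gives 265 bits (equivalently 33 + 61 + 171).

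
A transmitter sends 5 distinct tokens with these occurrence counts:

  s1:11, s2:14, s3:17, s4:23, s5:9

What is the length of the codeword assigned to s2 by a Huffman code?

2

Huffman merges, smallest pair first:
merge s5(9) and s1(11): 20
merge s2(14) and s3(17): 31
merge 20 and s4(23): 43
merge 31 and 43: 74
The subtree containing s2 is merged 2 times, so code length = 2.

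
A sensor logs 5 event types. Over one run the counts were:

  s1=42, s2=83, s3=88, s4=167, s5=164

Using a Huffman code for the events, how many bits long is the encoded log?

Merge the two smallest weights repeatedly:
s1(42) + s2(83) → 125
s3(88) + 125 → 213
s5(164) + s4(167) → 331
213 + 331 → 544
Total encoded bits = sum of merged weights = 125 + 213 + 331 + 544 = 1213.

1213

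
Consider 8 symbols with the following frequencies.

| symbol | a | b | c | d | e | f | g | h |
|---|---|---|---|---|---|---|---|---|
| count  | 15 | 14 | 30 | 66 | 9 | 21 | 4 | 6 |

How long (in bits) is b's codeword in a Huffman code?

4

Huffman merges, smallest pair first:
merge g(4) and h(6): 10
merge e(9) and 10: 19
merge b(14) and a(15): 29
merge 19 and f(21): 40
merge 29 and c(30): 59
merge 40 and 59: 99
merge d(66) and 99: 165
b sits 4 levels below the root, so its codeword is 4 bits.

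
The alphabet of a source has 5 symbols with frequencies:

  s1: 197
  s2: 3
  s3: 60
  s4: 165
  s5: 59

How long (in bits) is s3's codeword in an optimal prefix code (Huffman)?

Huffman merges, smallest pair first:
merge s2(3) and s5(59): 62
merge s3(60) and 62: 122
merge 122 and s4(165): 287
merge s1(197) and 287: 484
s3's leaf is at depth 3, giving a 3-bit codeword.

3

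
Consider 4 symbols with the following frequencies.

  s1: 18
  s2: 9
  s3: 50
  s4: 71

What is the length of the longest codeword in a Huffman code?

3

Merge the two lowest-weight nodes at each step:
s2(9) + s1(18) → 27
27 + s3(50) → 77
s4(71) + 77 → 148
The rarest symbols sit at the bottom; the longest codeword is 3 bits.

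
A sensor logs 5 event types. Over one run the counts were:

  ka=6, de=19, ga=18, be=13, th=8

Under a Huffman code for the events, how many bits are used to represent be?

2

Huffman merges, smallest pair first:
merge ka(6) and th(8): 14
merge be(13) and 14: 27
merge ga(18) and de(19): 37
merge 27 and 37: 64
be's leaf is at depth 2, giving a 2-bit codeword.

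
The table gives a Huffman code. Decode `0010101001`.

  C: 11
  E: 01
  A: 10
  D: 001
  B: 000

DEED

Read left to right; each codeword is recognised as soon as it completes (prefix code):
  001→D | 01→E | 01→E | 001→D
Decoded message: DEED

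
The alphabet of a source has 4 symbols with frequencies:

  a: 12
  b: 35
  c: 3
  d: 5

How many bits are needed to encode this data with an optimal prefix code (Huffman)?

Greedily combine the two least-frequent nodes:
combine c(3), d(5) → 8
combine 8, a(12) → 20
combine 20, b(35) → 55
Total encoded bits = sum of merged weights = 8 + 20 + 55 = 83.

83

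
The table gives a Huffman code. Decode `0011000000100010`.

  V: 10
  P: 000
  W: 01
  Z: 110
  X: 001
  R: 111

Read left to right; each codeword is recognised as soon as it completes (prefix code):
  001→X | 10→V | 000→P | 001→X | 000→P | 10→V
Decoded message: XVPXPV

XVPXPV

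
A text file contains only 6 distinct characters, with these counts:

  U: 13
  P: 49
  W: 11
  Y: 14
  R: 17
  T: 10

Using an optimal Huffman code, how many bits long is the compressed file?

Greedily combine the two least-frequent nodes:
merge T(10) and W(11): 21
merge U(13) and Y(14): 27
merge R(17) and 21: 38
merge 27 and 38: 65
merge P(49) and 65: 114
The encoded length is the sum of every internal node's weight: 21 + 27 + 38 + 65 + 114 = 265 bits.

265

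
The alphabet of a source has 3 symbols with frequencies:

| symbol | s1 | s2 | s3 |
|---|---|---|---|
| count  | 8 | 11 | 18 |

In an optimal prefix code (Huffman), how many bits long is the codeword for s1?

2

Huffman merges, smallest pair first:
merge s1(8) and s2(11): 19
merge s3(18) and 19: 37
s1's leaf is at depth 2, giving a 2-bit codeword.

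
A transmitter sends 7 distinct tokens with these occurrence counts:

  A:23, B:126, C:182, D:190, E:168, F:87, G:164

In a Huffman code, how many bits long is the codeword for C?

Repeatedly merge the two smallest:
combine A(23), F(87) → 110
combine 110, B(126) → 236
combine G(164), E(168) → 332
combine C(182), D(190) → 372
combine 236, 332 → 568
combine 372, 568 → 940
C's leaf is at depth 2, giving a 2-bit codeword.

2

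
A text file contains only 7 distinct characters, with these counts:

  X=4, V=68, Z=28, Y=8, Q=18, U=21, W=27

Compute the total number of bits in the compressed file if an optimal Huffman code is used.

428

Greedily combine the two least-frequent nodes:
combine X(4), Y(8) → 12
combine 12, Q(18) → 30
combine U(21), W(27) → 48
combine Z(28), 30 → 58
combine 48, 58 → 106
combine V(68), 106 → 174
The encoded length is the sum of every internal node's weight: 12 + 30 + 48 + 58 + 106 + 174 = 428 bits.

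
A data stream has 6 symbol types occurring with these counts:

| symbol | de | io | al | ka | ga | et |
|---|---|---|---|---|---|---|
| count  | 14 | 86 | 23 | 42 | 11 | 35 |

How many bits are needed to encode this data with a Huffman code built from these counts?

486

Merge the two smallest weights repeatedly:
merge ga(11) and de(14): 25
merge al(23) and 25: 48
merge et(35) and ka(42): 77
merge 48 and 77: 125
merge io(86) and 125: 211
Total encoded bits = sum of merged weights = 25 + 48 + 77 + 125 + 211 = 486.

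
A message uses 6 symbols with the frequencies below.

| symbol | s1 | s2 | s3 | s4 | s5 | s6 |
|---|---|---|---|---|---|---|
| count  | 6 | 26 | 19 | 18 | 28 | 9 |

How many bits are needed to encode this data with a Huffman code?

260

Merge the two smallest weights repeatedly:
merge s1(6) and s6(9): 15
merge 15 and s4(18): 33
merge s3(19) and s2(26): 45
merge s5(28) and 33: 61
merge 45 and 61: 106
Total encoded bits = sum of merged weights = 15 + 33 + 45 + 61 + 106 = 260.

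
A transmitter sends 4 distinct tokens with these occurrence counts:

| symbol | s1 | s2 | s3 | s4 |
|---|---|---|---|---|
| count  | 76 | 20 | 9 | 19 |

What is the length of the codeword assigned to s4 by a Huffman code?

Build the tree from the bottom:
combine s3(9), s4(19) → 28
combine s2(20), 28 → 48
combine 48, s1(76) → 124
The subtree containing s4 is merged 3 times, so code length = 3.

3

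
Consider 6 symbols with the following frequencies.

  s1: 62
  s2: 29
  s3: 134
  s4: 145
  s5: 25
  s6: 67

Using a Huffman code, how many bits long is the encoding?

Build the Huffman tree bottom-up:
merge s5(25) and s2(29): 54
merge 54 and s1(62): 116
merge s6(67) and 116: 183
merge s3(134) and s4(145): 279
merge 183 and 279: 462
Each symbol's bit-cost is frequency × depth; summing gives 1094 bits (equivalently 54 + 116 + 183 + 279 + 462).

1094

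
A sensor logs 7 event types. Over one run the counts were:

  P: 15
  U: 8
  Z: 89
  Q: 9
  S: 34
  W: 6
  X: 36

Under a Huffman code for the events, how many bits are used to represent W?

5

Repeatedly merge the two smallest:
W(6) + U(8) → 14
Q(9) + 14 → 23
P(15) + 23 → 38
S(34) + X(36) → 70
38 + 70 → 108
Z(89) + 108 → 197
W sits 5 levels below the root, so its codeword is 5 bits.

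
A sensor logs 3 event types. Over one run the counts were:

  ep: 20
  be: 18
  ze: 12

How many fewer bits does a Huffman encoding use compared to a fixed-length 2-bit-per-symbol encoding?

Fixed-length: 2 bits × 50 symbols = 100 bits.
Huffman merges:
ze(12) + be(18) → 30
ep(20) + 30 → 50
Huffman total = 30 + 50 = 80 bits.
Saving = 100 − 80 = 20 bits.

20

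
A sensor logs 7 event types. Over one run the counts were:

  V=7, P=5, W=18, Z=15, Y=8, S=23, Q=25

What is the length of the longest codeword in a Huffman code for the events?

4

Merge the two lowest-weight nodes at each step:
P(5) + V(7) → 12
Y(8) + 12 → 20
Z(15) + W(18) → 33
20 + S(23) → 43
Q(25) + 33 → 58
43 + 58 → 101
Maximum depth reached is 4.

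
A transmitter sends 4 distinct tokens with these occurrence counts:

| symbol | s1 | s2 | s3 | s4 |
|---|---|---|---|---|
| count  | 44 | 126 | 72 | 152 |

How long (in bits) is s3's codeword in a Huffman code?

Repeatedly merge the two smallest:
merge s1(44) and s3(72): 116
merge 116 and s2(126): 242
merge s4(152) and 242: 394
s3's leaf is at depth 3, giving a 3-bit codeword.

3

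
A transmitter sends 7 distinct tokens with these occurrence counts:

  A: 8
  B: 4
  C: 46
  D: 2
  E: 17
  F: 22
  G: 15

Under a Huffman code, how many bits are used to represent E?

3

Repeatedly merge the two smallest:
D(2) + B(4) → 6
6 + A(8) → 14
14 + G(15) → 29
E(17) + F(22) → 39
29 + 39 → 68
C(46) + 68 → 114
E's leaf is at depth 3, giving a 3-bit codeword.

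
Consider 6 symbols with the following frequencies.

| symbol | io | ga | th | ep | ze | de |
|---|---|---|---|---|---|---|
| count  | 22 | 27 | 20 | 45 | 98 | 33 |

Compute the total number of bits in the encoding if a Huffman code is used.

Greedily combine the two least-frequent nodes:
th(20) + io(22) → 42
ga(27) + de(33) → 60
42 + ep(45) → 87
60 + 87 → 147
ze(98) + 147 → 245
The encoded length is the sum of every internal node's weight: 42 + 60 + 87 + 147 + 245 = 581 bits.

581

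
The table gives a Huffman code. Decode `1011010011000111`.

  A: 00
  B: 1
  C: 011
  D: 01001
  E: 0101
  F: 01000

Read left to right; each codeword is recognised as soon as it completes (prefix code):
  1→B | 011→C | 01001→D | 1→B | 00→A | 011→C | 1→B
Decoded message: BCDBACB

BCDBACB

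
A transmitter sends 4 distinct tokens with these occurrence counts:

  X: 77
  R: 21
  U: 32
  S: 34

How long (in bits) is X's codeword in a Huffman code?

Build the tree from the bottom:
R(21) + U(32) → 53
S(34) + 53 → 87
X(77) + 87 → 164
X sits one level below the root: a 1-bit codeword.

1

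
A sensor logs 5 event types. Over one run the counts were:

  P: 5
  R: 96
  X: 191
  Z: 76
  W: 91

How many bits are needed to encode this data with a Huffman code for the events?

980

Merge the two smallest weights repeatedly:
combine P(5), Z(76) → 81
combine 81, W(91) → 172
combine R(96), 172 → 268
combine X(191), 268 → 459
Each symbol's bit-cost is frequency × depth; summing gives 980 bits (equivalently 81 + 172 + 268 + 459).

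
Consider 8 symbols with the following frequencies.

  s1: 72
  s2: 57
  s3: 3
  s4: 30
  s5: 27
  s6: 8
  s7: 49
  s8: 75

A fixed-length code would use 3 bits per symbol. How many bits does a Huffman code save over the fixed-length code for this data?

98

Fixed-length: 3 bits × 321 symbols = 963 bits.
Huffman merges:
merge s3(3) and s6(8): 11
merge 11 and s5(27): 38
merge s4(30) and 38: 68
merge s7(49) and s2(57): 106
merge 68 and s1(72): 140
merge s8(75) and 106: 181
merge 140 and 181: 321
Huffman total = 11 + 38 + 68 + 106 + 140 + 181 + 321 = 865 bits.
Saving = 963 − 865 = 98 bits.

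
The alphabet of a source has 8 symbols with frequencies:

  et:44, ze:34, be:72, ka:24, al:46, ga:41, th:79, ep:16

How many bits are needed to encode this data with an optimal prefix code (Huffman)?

1029

Merge the two smallest weights repeatedly:
combine ep(16), ka(24) → 40
combine ze(34), 40 → 74
combine ga(41), et(44) → 85
combine al(46), be(72) → 118
combine 74, th(79) → 153
combine 85, 118 → 203
combine 153, 203 → 356
The encoded length is the sum of every internal node's weight: 40 + 74 + 85 + 118 + 153 + 203 + 356 = 1029 bits.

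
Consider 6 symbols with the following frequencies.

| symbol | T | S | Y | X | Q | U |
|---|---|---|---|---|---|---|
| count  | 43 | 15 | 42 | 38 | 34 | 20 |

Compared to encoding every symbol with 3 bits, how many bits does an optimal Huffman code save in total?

88

Fixed-length: 3 bits × 192 symbols = 576 bits.
Huffman merges:
combine S(15), U(20) → 35
combine Q(34), 35 → 69
combine X(38), Y(42) → 80
combine T(43), 69 → 112
combine 80, 112 → 192
Huffman total = 35 + 69 + 80 + 112 + 192 = 488 bits.
Saving = 576 − 488 = 88 bits.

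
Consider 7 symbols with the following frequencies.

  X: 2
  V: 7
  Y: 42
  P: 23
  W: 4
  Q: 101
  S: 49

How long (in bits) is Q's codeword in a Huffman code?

Repeatedly merge the two smallest:
combine X(2), W(4) → 6
combine 6, V(7) → 13
combine 13, P(23) → 36
combine 36, Y(42) → 78
combine S(49), 78 → 127
combine Q(101), 127 → 228
Q is a child of the root — depth 1, so its codeword is a single bit.

1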